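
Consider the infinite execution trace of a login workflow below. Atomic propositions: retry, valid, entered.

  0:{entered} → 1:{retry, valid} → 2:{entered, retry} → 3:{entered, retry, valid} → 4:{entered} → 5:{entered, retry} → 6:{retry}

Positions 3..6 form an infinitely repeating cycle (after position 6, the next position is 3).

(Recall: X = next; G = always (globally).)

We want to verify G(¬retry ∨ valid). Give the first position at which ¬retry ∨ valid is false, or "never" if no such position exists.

2

Check ¬retry ∨ valid at each position in order: 0 ✓, 1 ✓.
At position 2 the labels are {entered, retry}, so ¬retry ∨ valid is false there. This is the first violation.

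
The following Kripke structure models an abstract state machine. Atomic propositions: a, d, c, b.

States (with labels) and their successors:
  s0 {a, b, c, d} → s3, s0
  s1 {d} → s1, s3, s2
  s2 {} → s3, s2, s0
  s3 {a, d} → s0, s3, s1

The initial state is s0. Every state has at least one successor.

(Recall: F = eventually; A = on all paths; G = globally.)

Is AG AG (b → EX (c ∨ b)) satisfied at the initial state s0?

States satisfying AG (b → EX (c ∨ b)): {s0, s1, s2, s3}.
States satisfying AG AG (b → EX (c ∨ b)): {s0, s1, s2, s3}.
Every state reachable from s0 satisfies AG (b → EX (c ∨ b)).
s0 ∈ Sat(AG AG (b → EX (c ∨ b))).

Satisfied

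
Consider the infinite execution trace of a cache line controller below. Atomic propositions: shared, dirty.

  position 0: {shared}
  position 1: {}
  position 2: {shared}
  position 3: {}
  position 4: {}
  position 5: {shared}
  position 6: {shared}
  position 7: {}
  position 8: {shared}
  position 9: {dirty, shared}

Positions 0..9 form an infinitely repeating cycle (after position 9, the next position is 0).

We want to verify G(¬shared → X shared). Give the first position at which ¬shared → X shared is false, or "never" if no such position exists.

3

Check ¬shared → X shared at each position in order: 0 ✓, 1 ✓, 2 ✓.
At position 3 the labels are {} and the next position 4 has {}, so ¬shared → X shared is false there. This is the first violation.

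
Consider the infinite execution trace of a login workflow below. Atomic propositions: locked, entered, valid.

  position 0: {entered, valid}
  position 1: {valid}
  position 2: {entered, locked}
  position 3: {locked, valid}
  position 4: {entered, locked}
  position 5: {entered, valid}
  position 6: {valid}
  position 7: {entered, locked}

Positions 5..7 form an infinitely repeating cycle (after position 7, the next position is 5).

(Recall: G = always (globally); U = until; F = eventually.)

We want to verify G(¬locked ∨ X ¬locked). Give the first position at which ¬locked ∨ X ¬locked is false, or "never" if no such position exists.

Check ¬locked ∨ X ¬locked at each position in order: 0 ✓, 1 ✓.
At position 2 the labels are {entered, locked} and the next position 3 has {locked, valid}, so ¬locked ∨ X ¬locked is false there. This is the first violation.

2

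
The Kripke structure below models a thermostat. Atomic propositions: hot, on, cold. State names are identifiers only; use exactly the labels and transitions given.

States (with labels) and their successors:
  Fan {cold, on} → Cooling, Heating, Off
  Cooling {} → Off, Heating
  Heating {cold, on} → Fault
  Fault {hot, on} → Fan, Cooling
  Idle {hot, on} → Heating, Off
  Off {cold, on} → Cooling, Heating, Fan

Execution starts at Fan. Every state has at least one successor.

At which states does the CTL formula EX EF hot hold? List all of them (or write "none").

{Fan, Cooling, Heating, Fault, Idle, Off}

States satisfying EF hot: {Fan, Cooling, Heating, Fault, Idle, Off}.
States satisfying EX EF hot: {Fan, Cooling, Heating, Fault, Idle, Off}.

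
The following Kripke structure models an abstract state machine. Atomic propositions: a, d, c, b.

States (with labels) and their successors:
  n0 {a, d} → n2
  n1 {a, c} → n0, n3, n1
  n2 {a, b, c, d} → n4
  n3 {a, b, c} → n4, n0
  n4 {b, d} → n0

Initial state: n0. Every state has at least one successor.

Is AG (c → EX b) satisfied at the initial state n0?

States satisfying c → EX b: {n0, n1, n2, n3, n4}.
States satisfying AG (c → EX b): {n0, n1, n2, n3, n4}.
Every state reachable from n0 satisfies c → EX b.
n0 ∈ Sat(AG (c → EX b)).

Yes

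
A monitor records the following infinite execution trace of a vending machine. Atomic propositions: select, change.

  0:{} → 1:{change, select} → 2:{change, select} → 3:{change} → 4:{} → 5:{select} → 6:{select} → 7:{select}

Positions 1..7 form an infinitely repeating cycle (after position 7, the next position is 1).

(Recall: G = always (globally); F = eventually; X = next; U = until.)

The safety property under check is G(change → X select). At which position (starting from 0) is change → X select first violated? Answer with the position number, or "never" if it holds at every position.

Check change → X select at each position in order: 0 ✓, 1 ✓.
At position 2 the labels are {change, select} and the next position 3 has {change}, so change → X select is false there. This is the first violation.

2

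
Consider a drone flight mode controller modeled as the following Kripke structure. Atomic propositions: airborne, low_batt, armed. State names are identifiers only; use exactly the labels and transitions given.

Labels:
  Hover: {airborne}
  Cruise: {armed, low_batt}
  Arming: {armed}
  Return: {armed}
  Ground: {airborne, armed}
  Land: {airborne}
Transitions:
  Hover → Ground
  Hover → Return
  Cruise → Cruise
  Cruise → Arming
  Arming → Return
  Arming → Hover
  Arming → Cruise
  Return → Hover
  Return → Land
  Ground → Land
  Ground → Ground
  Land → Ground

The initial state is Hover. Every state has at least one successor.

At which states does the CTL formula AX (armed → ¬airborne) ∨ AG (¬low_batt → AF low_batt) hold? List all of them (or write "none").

States satisfying armed → ¬airborne: {Hover, Cruise, Arming, Return, Land}.
States satisfying AX (armed → ¬airborne): {Cruise, Arming, Return}.
States satisfying ¬low_batt → AF low_batt: {Cruise}.
States satisfying AG (¬low_batt → AF low_batt): ∅.
States satisfying AX (armed → ¬airborne) ∨ AG (¬low_batt → AF low_batt): {Cruise, Arming, Return}.

{Cruise, Arming, Return}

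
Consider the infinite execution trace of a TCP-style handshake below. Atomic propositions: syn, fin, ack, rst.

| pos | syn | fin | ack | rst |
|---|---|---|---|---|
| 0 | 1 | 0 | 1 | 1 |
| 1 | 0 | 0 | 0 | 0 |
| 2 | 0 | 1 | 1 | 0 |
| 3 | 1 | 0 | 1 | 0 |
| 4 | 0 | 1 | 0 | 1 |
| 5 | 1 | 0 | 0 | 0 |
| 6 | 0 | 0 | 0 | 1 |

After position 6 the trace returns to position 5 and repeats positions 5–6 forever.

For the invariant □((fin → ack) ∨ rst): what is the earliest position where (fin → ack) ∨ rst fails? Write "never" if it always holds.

(fin → ack) ∨ rst holds at every position 0..6, and those are all the positions the trace ever visits, so the invariant □((fin → ack) ∨ rst) is never violated.

never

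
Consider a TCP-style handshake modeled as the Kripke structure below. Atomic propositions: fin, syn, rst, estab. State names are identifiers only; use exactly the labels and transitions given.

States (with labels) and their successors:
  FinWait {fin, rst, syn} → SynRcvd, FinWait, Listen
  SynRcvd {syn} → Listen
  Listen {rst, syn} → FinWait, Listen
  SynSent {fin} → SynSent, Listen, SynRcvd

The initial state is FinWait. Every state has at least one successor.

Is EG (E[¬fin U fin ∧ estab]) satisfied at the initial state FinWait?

Does not hold

States satisfying E[¬fin U fin ∧ estab]: ∅.
States satisfying EG (E[¬fin U fin ∧ estab]): ∅.
No suitable path/successor from FinWait witnesses the formula.
FinWait ∉ Sat(EG (E[¬fin U fin ∧ estab])).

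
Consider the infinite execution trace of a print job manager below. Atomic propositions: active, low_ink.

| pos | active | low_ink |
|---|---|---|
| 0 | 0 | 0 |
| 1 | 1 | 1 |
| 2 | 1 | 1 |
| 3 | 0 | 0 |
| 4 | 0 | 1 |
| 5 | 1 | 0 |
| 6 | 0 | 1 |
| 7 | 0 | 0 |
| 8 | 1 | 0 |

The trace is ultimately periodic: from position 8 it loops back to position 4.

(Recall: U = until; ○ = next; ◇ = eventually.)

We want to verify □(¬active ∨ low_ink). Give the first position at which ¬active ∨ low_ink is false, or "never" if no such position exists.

Check ¬active ∨ low_ink at each position in order: 0 ✓, 1 ✓, 2 ✓, 3 ✓, 4 ✓.
At position 5 the labels are {active}, so ¬active ∨ low_ink is false there. This is the first violation.

5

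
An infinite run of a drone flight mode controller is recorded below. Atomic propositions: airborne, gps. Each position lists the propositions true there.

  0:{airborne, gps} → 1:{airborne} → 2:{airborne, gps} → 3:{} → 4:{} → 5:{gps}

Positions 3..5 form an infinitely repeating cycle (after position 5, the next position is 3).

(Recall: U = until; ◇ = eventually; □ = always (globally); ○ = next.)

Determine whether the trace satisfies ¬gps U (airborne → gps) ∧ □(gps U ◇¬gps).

Holds

Walking from position 0: airborne → gps first holds at position 0, and ¬gps holds at every earlier position along the way, so ¬gps U (airborne → gps) holds.
gps U ◇¬gps holds at every position 0..5, and those are all positions ever visited, so □(gps U ◇¬gps) holds.
At position 0: ¬gps U (airborne → gps) is true; □(gps U ◇¬gps) is true; so ¬gps U (airborne → gps) ∧ □(gps U ◇¬gps) is true.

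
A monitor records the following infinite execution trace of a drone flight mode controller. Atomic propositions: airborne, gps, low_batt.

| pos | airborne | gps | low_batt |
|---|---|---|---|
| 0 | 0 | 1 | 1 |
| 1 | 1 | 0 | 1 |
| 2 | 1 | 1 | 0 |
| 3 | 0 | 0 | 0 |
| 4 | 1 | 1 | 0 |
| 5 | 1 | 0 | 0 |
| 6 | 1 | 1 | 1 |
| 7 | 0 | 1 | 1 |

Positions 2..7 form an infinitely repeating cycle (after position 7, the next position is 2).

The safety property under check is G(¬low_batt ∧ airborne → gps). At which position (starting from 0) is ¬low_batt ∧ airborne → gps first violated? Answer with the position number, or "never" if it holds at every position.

Check ¬low_batt ∧ airborne → gps at each position in order: 0 ✓, 1 ✓, 2 ✓, 3 ✓, 4 ✓.
At position 5 the labels are {airborne}, so ¬low_batt ∧ airborne → gps is false there. This is the first violation.

5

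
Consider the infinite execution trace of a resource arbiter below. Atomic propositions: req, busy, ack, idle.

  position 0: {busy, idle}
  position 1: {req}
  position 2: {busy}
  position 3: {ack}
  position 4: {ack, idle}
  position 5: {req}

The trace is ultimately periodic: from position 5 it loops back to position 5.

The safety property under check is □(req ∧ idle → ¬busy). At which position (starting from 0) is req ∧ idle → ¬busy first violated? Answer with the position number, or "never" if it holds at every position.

req ∧ idle → ¬busy holds at every position 0..5, and those are all the positions the trace ever visits, so the invariant □(req ∧ idle → ¬busy) is never violated.

never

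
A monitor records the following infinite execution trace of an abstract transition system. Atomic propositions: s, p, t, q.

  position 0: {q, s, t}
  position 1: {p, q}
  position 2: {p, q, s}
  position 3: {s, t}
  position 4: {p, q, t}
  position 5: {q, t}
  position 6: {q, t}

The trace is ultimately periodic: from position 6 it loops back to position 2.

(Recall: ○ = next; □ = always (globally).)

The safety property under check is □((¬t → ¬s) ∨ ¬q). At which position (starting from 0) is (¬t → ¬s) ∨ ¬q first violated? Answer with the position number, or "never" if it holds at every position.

Check (¬t → ¬s) ∨ ¬q at each position in order: 0 ✓, 1 ✓.
At position 2 the labels are {p, q, s}, so (¬t → ¬s) ∨ ¬q is false there. This is the first violation.

2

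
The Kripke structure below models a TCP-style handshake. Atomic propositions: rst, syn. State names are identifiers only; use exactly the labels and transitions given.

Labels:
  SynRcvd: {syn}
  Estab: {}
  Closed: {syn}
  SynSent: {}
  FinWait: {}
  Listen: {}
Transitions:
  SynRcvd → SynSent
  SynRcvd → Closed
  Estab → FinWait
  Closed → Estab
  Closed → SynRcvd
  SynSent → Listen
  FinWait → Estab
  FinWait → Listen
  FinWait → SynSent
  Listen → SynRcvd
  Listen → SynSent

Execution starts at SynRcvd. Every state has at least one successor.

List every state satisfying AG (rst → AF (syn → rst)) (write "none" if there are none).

States satisfying rst → AF (syn → rst): {SynRcvd, Estab, Closed, SynSent, FinWait, Listen}.
States satisfying AG (rst → AF (syn → rst)): {SynRcvd, Estab, Closed, SynSent, FinWait, Listen}.

{SynRcvd, Estab, Closed, SynSent, FinWait, Listen}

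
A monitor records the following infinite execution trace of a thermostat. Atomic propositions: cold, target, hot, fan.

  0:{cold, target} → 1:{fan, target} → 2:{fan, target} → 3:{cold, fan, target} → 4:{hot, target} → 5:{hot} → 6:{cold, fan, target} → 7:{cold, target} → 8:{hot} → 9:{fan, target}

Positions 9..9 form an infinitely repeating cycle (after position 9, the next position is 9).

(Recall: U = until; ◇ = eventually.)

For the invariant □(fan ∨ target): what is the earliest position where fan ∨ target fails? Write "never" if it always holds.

5

Check fan ∨ target at each position in order: 0 ✓, 1 ✓, 2 ✓, 3 ✓, 4 ✓.
At position 5 the labels are {hot}, so fan ∨ target is false there. This is the first violation.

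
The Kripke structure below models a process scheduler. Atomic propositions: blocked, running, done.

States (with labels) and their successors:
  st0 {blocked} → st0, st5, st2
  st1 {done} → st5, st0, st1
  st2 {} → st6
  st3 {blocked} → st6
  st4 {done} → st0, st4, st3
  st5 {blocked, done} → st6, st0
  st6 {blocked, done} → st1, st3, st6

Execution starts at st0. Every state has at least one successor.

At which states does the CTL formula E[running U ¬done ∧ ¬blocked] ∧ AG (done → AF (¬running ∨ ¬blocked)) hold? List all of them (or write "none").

States satisfying running: ∅.
States satisfying ¬done ∧ ¬blocked: {st2}.
States satisfying E[running U ¬done ∧ ¬blocked]: {st2}.
States satisfying done → AF (¬running ∨ ¬blocked): {st0, st1, st2, st3, st4, st5, st6}.
States satisfying AG (done → AF (¬running ∨ ¬blocked)): {st0, st1, st2, st3, st4, st5, st6}.
States satisfying E[running U ¬done ∧ ¬blocked] ∧ AG (done → AF (¬running ∨ ¬blocked)): {st2}.

{st2}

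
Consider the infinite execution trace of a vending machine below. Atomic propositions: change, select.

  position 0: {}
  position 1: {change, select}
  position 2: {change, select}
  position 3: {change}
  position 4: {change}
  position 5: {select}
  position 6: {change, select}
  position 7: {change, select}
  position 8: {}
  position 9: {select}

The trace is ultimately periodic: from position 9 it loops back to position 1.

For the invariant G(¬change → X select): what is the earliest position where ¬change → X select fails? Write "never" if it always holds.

¬change → X select holds at every position 0..9, and those are all the positions the trace ever visits, so the invariant G(¬change → X select) is never violated.

never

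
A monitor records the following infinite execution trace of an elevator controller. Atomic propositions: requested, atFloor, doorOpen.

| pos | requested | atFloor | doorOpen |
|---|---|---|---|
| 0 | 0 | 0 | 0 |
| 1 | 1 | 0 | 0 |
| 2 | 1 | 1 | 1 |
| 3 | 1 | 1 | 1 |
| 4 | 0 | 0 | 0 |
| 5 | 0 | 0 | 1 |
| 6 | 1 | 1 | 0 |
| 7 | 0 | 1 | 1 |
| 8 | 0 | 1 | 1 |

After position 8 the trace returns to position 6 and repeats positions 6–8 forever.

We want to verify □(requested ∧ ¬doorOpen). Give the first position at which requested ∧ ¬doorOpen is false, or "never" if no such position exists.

0

At position 0 the labels are {}, so requested ∧ ¬doorOpen is false there. This is the first violation.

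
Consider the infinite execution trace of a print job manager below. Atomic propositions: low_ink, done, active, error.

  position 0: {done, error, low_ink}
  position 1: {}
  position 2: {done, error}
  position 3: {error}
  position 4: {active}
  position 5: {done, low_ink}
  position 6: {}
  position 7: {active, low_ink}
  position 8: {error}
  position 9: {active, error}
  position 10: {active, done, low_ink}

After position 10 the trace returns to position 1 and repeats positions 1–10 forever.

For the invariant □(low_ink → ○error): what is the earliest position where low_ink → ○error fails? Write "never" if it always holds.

At position 0 the labels are {done, error, low_ink} and the next position 1 has {}, so low_ink → ○error is false there. This is the first violation.

0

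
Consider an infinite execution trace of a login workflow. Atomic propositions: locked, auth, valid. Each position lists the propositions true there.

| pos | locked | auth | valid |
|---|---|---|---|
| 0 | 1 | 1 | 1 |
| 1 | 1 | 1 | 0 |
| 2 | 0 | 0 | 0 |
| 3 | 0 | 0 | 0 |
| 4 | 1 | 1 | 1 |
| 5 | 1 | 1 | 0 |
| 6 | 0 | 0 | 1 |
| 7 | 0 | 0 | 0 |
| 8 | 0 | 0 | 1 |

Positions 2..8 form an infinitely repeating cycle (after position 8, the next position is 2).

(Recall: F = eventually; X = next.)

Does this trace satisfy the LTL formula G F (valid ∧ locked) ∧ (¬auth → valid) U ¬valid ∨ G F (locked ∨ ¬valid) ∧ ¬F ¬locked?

At position 0: G F (valid ∧ locked) ∧ (¬auth → valid) U ¬valid is true; G F (locked ∨ ¬valid) ∧ ¬F ¬locked is false; so G F (valid ∧ locked) ∧ (¬auth → valid) U ¬valid ∨ G F (locked ∨ ¬valid) ∧ ¬F ¬locked is true.

Holds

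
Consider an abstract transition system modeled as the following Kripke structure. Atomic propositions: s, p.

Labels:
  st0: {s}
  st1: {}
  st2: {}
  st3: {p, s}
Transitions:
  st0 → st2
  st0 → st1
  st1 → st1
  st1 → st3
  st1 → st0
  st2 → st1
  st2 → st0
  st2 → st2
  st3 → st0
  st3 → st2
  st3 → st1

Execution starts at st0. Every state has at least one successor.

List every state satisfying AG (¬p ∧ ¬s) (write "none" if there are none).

States satisfying ¬p ∧ ¬s: {st1, st2}.
States satisfying AG (¬p ∧ ¬s): ∅.

none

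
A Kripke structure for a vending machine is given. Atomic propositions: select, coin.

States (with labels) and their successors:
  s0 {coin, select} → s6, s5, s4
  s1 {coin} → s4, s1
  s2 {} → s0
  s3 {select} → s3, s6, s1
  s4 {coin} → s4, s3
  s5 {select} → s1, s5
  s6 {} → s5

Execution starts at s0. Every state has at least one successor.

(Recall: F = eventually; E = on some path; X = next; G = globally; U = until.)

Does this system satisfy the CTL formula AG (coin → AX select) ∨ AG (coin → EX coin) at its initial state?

States satisfying coin → AX select: {s2, s3, s5, s6}.
States satisfying AG (coin → AX select): ∅.
States satisfying coin → EX coin: {s0, s1, s2, s3, s4, s5, s6}.
States satisfying AG (coin → EX coin): {s0, s1, s2, s3, s4, s5, s6}.
States satisfying AG (coin → AX select) ∨ AG (coin → EX coin): {s0, s1, s2, s3, s4, s5, s6}.
s0 ∈ Sat(AG (coin → AX select) ∨ AG (coin → EX coin)).

Holds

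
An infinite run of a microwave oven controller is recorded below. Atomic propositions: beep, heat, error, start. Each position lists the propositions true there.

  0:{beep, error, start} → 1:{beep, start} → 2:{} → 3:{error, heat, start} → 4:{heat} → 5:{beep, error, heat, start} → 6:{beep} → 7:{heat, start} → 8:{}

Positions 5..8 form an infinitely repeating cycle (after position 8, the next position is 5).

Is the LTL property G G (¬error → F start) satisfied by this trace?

G (¬error → F start) holds at every position 0..8, and those are all positions ever visited, so G G (¬error → F start) holds.

Satisfied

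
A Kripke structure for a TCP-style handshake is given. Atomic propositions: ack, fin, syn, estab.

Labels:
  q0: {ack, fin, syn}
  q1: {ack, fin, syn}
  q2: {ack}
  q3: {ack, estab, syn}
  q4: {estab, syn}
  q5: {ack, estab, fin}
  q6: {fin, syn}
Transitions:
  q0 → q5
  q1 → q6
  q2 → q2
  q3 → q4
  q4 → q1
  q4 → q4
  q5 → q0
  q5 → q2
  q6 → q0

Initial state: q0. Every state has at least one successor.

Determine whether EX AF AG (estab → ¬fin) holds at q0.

Violated

States satisfying AF AG (estab → ¬fin): {q2}.
States satisfying EX AF AG (estab → ¬fin): {q2, q5}.
No suitable path/successor from q0 witnesses the formula.
q0 ∉ Sat(EX AF AG (estab → ¬fin)).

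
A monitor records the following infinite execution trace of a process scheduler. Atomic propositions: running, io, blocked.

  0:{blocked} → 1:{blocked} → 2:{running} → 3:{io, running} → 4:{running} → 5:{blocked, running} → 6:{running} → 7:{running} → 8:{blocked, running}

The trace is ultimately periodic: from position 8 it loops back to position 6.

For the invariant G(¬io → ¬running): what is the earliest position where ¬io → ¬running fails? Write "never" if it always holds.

Check ¬io → ¬running at each position in order: 0 ✓, 1 ✓.
At position 2 the labels are {running}, so ¬io → ¬running is false there. This is the first violation.

2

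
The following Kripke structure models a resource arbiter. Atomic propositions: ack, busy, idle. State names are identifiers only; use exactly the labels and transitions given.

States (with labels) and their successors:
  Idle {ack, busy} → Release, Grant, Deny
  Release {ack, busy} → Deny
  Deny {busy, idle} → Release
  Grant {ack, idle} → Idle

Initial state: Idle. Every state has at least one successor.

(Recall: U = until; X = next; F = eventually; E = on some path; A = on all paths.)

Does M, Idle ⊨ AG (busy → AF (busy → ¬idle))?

Yes

States satisfying busy → AF (busy → ¬idle): {Idle, Release, Deny, Grant}.
States satisfying AG (busy → AF (busy → ¬idle)): {Idle, Release, Deny, Grant}.
Every state reachable from Idle satisfies busy → AF (busy → ¬idle).
Idle ∈ Sat(AG (busy → AF (busy → ¬idle))).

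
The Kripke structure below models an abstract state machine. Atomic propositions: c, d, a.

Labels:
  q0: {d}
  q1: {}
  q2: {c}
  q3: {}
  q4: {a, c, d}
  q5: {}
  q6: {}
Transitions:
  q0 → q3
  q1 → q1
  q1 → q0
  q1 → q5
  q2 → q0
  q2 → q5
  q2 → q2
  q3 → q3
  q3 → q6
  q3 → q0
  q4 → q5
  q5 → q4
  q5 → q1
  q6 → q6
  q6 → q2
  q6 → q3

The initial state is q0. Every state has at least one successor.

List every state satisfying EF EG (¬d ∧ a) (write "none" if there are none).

none

States satisfying EG (¬d ∧ a): ∅.
States satisfying EF EG (¬d ∧ a): ∅.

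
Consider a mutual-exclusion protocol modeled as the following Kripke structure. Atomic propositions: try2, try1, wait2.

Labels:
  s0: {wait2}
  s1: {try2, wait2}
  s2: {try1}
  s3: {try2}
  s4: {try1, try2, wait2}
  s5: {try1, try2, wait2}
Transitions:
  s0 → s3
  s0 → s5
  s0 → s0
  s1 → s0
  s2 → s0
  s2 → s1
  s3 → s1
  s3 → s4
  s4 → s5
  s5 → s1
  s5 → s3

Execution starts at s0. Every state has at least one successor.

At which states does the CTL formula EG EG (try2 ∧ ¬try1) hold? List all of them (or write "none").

States satisfying EG (try2 ∧ ¬try1): ∅.
States satisfying EG EG (try2 ∧ ¬try1): ∅.

none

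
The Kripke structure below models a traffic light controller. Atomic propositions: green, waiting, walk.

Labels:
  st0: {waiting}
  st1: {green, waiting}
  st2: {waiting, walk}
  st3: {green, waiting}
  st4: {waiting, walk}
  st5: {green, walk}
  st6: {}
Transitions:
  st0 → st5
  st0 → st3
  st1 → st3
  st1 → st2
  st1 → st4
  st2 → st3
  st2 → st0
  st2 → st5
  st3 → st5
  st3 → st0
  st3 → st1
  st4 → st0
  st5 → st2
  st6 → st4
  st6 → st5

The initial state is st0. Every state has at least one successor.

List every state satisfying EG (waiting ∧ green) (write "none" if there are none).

States satisfying waiting ∧ green: {st1, st3}.
States satisfying EG (waiting ∧ green): {st1, st3}.

{st1, st3}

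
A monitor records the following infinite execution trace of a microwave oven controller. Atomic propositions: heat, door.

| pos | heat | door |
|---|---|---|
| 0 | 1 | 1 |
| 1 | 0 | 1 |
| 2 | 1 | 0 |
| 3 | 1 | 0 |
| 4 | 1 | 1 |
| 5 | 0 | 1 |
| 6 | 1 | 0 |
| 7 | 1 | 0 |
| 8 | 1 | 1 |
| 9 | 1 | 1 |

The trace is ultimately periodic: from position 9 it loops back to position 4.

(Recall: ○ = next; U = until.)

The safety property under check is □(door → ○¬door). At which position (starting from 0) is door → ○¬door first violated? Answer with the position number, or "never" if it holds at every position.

At position 0 the labels are {door, heat} and the next position 1 has {door}, so door → ○¬door is false there. This is the first violation.

0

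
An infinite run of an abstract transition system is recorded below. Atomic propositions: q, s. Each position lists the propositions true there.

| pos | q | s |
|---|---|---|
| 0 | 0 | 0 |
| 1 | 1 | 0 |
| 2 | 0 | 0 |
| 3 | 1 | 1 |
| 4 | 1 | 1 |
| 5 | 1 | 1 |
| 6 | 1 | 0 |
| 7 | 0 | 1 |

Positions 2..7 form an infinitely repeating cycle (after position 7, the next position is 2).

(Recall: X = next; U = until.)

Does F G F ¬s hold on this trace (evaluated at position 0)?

Satisfied

G F ¬s holds at position 0, which is reachable from 0, so F G F ¬s holds.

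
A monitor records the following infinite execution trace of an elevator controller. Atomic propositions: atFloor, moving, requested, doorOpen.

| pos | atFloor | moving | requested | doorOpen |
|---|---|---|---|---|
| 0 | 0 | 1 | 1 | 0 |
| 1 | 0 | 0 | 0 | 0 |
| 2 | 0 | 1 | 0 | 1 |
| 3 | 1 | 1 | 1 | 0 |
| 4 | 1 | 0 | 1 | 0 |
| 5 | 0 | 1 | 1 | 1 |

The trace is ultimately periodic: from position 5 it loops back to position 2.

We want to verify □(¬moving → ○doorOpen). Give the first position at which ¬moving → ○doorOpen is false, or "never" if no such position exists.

¬moving → ○doorOpen holds at every position 0..5, and those are all the positions the trace ever visits, so the invariant □(¬moving → ○doorOpen) is never violated.

never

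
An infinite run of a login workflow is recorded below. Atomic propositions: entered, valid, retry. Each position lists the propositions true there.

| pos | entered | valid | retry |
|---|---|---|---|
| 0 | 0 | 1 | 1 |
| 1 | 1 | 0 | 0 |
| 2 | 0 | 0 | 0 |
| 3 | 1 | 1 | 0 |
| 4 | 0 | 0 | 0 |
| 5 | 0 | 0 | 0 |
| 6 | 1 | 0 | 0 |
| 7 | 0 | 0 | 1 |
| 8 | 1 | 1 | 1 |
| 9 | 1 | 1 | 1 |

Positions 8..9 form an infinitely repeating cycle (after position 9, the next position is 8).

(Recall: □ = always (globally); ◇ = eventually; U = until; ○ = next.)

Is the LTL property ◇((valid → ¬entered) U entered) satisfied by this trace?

(valid → ¬entered) U entered holds at position 0, which is reachable from 0, so ◇((valid → ¬entered) U entered) holds.

Holds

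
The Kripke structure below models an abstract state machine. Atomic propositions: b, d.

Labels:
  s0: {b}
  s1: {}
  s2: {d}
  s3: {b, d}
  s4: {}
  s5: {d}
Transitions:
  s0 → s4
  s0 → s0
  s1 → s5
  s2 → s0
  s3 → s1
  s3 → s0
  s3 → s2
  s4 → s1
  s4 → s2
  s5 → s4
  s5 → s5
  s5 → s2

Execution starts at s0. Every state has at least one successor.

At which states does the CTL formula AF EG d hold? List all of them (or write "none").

States satisfying EG d: {s5}.
States satisfying AF EG d: {s1, s5}.

{s1, s5}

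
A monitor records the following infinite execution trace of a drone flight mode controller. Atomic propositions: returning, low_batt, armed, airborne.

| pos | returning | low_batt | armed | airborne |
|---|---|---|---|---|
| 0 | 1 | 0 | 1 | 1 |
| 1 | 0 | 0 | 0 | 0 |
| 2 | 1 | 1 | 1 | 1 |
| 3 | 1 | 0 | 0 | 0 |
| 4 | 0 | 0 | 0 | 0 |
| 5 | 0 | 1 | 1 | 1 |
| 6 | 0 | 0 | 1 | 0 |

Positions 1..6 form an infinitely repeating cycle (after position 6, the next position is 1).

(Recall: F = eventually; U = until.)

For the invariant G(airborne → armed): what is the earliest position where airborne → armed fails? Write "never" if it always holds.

airborne → armed holds at every position 0..6, and those are all the positions the trace ever visits, so the invariant G(airborne → armed) is never violated.

never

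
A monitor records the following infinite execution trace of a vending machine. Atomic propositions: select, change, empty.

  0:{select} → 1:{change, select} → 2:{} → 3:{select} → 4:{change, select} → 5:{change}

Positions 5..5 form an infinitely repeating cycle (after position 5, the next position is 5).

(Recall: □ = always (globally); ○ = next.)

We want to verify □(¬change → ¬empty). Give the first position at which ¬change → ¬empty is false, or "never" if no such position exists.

never

¬change → ¬empty holds at every position 0..5, and those are all the positions the trace ever visits, so the invariant □(¬change → ¬empty) is never violated.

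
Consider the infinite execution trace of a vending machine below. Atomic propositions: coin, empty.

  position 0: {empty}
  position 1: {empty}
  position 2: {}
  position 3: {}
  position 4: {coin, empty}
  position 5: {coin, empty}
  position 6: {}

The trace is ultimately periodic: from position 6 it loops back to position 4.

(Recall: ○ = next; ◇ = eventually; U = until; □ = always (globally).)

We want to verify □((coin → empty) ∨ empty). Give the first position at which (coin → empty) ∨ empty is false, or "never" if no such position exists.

never

(coin → empty) ∨ empty holds at every position 0..6, and those are all the positions the trace ever visits, so the invariant □((coin → empty) ∨ empty) is never violated.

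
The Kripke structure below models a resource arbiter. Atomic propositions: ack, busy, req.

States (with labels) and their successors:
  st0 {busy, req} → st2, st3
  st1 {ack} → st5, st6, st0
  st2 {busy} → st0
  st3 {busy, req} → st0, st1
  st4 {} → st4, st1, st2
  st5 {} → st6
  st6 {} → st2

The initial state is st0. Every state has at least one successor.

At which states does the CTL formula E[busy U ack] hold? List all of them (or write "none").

States satisfying busy: {st0, st2, st3}.
States satisfying ack: {st1}.
States satisfying E[busy U ack]: {st0, st1, st2, st3}.

{st0, st1, st2, st3}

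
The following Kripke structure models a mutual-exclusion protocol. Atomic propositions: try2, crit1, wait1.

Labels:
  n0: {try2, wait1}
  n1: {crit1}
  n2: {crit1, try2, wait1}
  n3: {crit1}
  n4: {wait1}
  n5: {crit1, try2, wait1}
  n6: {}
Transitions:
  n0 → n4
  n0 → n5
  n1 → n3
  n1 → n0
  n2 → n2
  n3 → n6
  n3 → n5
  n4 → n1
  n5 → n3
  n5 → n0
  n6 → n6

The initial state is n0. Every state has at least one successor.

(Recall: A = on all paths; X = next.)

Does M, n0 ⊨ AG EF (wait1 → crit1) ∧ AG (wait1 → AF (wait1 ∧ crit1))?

States satisfying EF (wait1 → crit1): {n0, n1, n2, n3, n4, n5, n6}.
States satisfying AG EF (wait1 → crit1): {n0, n1, n2, n3, n4, n5, n6}.
States satisfying wait1 → AF (wait1 ∧ crit1): {n1, n2, n3, n5, n6}.
States satisfying AG (wait1 → AF (wait1 ∧ crit1)): {n2, n6}.
States satisfying AG EF (wait1 → crit1) ∧ AG (wait1 → AF (wait1 ∧ crit1)): {n2, n6}.
n0 ∉ Sat(AG EF (wait1 → crit1) ∧ AG (wait1 → AF (wait1 ∧ crit1))).

Does not hold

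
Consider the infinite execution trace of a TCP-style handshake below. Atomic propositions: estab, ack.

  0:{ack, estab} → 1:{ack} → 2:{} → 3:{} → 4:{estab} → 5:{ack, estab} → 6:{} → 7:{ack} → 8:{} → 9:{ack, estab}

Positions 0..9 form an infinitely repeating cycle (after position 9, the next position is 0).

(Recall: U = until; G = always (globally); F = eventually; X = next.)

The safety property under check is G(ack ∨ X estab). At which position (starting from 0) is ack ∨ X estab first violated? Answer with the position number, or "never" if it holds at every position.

Check ack ∨ X estab at each position in order: 0 ✓, 1 ✓.
At position 2 the labels are {} and the next position 3 has {}, so ack ∨ X estab is false there. This is the first violation.

2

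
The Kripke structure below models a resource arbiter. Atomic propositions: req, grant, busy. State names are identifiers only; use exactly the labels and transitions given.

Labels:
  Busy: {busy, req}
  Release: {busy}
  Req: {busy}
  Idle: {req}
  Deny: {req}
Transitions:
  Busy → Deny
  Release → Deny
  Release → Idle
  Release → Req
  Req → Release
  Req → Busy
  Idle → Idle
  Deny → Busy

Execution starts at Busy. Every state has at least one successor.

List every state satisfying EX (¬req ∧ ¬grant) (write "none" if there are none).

{Release, Req}

States satisfying ¬req ∧ ¬grant: {Release, Req}.
States satisfying EX (¬req ∧ ¬grant): {Release, Req}.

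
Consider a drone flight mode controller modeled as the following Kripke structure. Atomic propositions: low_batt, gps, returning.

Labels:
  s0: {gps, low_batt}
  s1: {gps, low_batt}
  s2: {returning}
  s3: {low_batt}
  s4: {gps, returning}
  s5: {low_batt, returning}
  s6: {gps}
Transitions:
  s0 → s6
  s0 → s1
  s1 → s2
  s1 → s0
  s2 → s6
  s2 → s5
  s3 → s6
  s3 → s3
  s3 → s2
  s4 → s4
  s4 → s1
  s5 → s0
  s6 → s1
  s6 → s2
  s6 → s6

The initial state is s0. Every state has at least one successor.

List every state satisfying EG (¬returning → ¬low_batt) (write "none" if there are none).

{s2, s4, s6}

States satisfying ¬returning → ¬low_batt: {s2, s4, s5, s6}.
States satisfying EG (¬returning → ¬low_batt): {s2, s4, s6}.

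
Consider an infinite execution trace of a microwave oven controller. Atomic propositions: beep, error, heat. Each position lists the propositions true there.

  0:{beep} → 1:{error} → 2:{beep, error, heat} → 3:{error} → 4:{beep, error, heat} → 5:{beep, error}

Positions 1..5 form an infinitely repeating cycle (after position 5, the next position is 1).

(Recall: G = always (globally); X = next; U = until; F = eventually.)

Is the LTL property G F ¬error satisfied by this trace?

Does not hold

F ¬error must hold at every position from 0 onward. It fails at position 1, so G F ¬error is false.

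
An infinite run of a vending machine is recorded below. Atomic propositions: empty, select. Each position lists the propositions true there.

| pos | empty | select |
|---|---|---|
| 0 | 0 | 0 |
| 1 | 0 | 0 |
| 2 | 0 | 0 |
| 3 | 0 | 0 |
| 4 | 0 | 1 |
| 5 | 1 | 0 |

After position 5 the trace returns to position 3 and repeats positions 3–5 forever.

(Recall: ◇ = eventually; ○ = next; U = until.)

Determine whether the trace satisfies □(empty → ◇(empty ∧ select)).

Does not hold

empty → ◇(empty ∧ select) must hold at every position from 0 onward. It fails at position 5, so □(empty → ◇(empty ∧ select)) is false.
Positions where empty holds: 5.
Check ◇(empty ∧ select) at each: 5→fails.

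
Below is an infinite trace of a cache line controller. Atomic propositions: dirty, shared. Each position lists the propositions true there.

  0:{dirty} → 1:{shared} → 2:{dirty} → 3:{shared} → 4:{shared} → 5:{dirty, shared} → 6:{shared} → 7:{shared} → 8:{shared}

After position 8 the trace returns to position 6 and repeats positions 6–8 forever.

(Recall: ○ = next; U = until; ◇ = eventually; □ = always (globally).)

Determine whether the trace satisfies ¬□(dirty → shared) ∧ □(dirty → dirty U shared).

dirty → dirty U shared holds at every position 0..8, and those are all positions ever visited, so □(dirty → dirty U shared) holds.
Positions where dirty holds: 0, 2, 5.
Check dirty U shared at each: 0→ok, 2→ok, 5→ok.
At position 0: ¬□(dirty → shared) is true; □(dirty → dirty U shared) is true; so ¬□(dirty → shared) ∧ □(dirty → dirty U shared) is true.

Holds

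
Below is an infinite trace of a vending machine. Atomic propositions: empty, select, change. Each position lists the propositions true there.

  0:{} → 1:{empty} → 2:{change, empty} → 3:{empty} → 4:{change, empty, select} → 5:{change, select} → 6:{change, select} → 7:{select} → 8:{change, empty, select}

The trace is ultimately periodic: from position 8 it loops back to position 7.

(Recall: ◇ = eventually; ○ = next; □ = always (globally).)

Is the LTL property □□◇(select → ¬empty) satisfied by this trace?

Holds

□◇(select → ¬empty) holds at every position 0..8, and those are all positions ever visited, so □□◇(select → ¬empty) holds.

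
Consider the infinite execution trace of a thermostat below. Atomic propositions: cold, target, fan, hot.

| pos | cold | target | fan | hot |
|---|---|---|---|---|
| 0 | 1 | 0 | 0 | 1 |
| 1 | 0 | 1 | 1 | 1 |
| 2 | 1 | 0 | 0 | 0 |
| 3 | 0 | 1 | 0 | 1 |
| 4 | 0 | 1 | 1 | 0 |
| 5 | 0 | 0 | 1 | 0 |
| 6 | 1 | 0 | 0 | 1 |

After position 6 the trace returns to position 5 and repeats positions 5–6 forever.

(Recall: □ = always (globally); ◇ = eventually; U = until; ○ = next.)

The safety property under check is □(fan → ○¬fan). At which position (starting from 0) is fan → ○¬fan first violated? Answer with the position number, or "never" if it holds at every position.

Check fan → ○¬fan at each position in order: 0 ✓, 1 ✓, 2 ✓, 3 ✓.
At position 4 the labels are {fan, target} and the next position 5 has {fan}, so fan → ○¬fan is false there. This is the first violation.

4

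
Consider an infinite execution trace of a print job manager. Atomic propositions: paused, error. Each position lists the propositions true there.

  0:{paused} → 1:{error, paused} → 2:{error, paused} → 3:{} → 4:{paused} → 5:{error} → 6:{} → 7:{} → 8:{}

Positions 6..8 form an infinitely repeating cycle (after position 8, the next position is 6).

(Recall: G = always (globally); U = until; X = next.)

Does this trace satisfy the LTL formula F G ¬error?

Satisfied

G ¬error holds at position 6, which is reachable from 0, so F G ¬error holds.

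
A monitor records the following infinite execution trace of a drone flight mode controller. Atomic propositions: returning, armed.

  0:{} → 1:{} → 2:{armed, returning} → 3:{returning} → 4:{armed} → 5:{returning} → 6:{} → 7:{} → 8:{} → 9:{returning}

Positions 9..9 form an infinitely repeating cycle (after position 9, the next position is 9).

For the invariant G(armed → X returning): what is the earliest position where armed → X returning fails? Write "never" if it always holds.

armed → X returning holds at every position 0..9, and those are all the positions the trace ever visits, so the invariant G(armed → X returning) is never violated.

never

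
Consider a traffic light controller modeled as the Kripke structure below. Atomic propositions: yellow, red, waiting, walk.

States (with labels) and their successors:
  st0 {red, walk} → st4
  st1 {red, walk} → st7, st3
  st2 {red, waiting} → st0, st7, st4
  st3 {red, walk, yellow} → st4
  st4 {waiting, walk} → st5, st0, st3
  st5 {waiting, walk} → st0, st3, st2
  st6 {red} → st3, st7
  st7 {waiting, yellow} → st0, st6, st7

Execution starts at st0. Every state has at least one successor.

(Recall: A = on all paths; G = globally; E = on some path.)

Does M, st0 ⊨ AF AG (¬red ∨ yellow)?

Violated

States satisfying AG (¬red ∨ yellow): ∅.
States satisfying AF AG (¬red ∨ yellow): ∅.
There is a path from st0 along which AG (¬red ∨ yellow) never holds.
st0 ∉ Sat(AF AG (¬red ∨ yellow)).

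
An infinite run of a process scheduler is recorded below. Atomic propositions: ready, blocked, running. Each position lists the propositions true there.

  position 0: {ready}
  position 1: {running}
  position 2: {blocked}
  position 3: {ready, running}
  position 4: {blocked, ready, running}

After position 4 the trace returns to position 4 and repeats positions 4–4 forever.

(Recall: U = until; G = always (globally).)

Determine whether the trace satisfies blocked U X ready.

Violated

Walking from position 0: at position 0, X ready has not yet held and blocked fails, so blocked U X ready is false.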